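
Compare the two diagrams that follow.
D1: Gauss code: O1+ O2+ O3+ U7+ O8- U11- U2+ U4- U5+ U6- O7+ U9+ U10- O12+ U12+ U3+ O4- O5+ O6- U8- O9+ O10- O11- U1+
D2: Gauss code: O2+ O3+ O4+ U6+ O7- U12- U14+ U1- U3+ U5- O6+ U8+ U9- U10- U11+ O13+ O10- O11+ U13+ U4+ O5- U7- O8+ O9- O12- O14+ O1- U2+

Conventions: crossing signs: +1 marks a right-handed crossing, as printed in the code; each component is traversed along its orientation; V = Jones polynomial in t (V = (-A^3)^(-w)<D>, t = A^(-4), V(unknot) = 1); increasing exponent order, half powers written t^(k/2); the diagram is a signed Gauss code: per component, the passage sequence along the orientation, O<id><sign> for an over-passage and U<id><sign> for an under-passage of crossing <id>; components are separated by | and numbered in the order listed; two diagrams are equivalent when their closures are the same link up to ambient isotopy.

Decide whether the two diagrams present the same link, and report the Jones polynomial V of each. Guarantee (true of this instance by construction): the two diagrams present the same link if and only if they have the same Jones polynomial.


equivalent: yes
V(D1) = t^-2 - t^-1 + 1 - t + t^2  (w +2, c 12, <D> = A^-2 - A^2 + A^6 - A^10 + A^14)
V(D2) = t^-2 - t^-1 + 1 - t + t^2  [14 crossings, <D> = A^-2 - A^2 + A^6 - A^10 + A^14, w = +2]
key observation: Reidemeister moves carry D1 (12 crossings) to D2 (14)


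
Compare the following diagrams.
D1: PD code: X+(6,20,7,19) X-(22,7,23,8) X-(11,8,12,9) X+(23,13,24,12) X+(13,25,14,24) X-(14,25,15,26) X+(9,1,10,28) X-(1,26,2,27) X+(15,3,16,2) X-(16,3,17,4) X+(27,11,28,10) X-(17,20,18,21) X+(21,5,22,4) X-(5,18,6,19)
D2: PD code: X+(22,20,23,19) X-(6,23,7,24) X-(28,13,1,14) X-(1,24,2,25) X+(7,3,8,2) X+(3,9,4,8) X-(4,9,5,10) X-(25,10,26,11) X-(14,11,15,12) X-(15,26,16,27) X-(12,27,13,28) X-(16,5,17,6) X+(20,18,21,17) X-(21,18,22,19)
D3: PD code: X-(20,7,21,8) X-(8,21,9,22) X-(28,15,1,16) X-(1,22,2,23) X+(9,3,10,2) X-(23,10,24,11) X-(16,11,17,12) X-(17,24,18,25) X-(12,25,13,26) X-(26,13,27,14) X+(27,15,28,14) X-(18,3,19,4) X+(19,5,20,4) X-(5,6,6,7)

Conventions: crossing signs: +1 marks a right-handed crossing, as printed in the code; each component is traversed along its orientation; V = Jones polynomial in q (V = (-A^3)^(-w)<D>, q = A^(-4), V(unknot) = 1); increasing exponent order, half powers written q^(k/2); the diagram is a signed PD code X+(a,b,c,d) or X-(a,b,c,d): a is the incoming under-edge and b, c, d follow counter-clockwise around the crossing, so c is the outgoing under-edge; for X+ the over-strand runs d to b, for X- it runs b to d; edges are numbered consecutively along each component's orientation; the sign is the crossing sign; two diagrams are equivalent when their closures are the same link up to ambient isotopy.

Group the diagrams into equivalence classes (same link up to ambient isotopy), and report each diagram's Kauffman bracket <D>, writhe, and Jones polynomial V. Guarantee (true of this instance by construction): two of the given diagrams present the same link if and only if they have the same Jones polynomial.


equivalence classes: {D1} | {D2, D3}
D1 (bracket A^-8 - A^-4 + 1 - A^4 + A^8; 14 crossings at w = 0): V = q^-2 - q^-1 + 1 - q + q^2
V(D2) = -q^-9 + q^-8 - 2q^-7 + 3q^-6 - 2q^-5 + 2q^-4 - q^-3 + q^-2  [14 crossings, <D> = A^-10 - A^-6 + 2A^-2 - 2A^2 + 3A^6 - 2A^10 + A^14 - A^18, w = -6]
V(D3) = -q^-9 + q^-8 - 2q^-7 + 3q^-6 - 2q^-5 + 2q^-4 - q^-3 + q^-2  [14 crossings, <D> = A^-16 - A^-12 + 2A^-8 - 2A^-4 + 3 - 2A^4 + A^8 - A^12, w = -8]
key observation: comparing 3 Jones polynomials yields 2 groups


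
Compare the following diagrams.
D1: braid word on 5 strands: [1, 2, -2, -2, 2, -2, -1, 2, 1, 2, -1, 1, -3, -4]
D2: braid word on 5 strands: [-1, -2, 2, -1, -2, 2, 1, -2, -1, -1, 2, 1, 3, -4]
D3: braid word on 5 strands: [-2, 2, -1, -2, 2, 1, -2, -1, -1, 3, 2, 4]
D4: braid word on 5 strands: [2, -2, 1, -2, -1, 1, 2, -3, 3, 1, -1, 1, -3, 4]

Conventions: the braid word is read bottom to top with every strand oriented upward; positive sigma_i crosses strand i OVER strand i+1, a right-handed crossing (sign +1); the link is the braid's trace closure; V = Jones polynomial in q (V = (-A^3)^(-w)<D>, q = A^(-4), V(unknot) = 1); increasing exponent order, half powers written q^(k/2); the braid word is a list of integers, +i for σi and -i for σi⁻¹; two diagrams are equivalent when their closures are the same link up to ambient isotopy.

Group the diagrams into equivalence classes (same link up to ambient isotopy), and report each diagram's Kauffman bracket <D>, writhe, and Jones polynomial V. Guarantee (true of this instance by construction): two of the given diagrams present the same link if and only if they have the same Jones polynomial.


grouping into links: {D1, D4} | {D2, D3}
V(D1) = 1 + q + q^2 + q^3  (w 0, c 14, <D> = A^-12 + A^-8 + A^-4 + 1)
V(D2) = q^-3 + q^-2 + q^-1 + 1  [14 crossings, <D> = A^-6 + A^-2 + A^2 + A^6, w = -2]
D3 (bracket 1 + A^4 + A^8 + A^12; 12 crossings at w = 0): V = q^-3 + q^-2 + q^-1 + 1
D4 (bracket A^-6 + A^-2 + A^2 + A^6; 14 crossings at w = +2): V = 1 + q + q^2 + q^3
key observation: 2 values of V(q) split the 4 diagrams


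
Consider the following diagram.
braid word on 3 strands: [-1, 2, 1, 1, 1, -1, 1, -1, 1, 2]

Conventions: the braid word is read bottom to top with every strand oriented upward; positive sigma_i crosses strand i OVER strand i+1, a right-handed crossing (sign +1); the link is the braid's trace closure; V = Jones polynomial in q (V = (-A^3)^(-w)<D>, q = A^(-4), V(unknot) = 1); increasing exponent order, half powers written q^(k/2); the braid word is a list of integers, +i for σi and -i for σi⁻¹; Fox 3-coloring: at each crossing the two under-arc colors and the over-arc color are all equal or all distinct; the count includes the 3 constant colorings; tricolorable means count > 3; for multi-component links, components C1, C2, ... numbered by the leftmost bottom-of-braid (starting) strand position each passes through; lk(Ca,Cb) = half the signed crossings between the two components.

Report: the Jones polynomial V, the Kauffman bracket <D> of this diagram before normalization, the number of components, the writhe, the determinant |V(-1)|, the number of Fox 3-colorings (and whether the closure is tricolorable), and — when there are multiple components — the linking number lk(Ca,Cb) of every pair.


V = q - q^2 + 2q^3 - q^4 + q^5 - q^6
<D> = -A^-12 + A^-8 - A^-4 + 2 - A^4 + A^8 (w = +4)
1 component over 10 crossings, w = +4
3 Fox colorings among 3^10, |V(-1)| = 7: not tricolorable
why: det 7 = |V(-1)|; not divisible by 3, so not tricolorable


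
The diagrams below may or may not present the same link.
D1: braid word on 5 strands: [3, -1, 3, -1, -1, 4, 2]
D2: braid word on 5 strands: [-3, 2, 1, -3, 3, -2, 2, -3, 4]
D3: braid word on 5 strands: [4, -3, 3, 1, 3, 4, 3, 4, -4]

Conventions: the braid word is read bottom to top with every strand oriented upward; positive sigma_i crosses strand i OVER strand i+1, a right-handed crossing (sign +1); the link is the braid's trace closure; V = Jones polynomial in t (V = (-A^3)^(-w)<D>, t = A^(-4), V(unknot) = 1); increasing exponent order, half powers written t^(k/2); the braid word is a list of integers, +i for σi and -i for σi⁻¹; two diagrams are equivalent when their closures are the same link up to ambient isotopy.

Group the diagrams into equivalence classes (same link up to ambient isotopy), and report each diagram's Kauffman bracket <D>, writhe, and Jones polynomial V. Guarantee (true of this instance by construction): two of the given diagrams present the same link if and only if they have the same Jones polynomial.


grouping into links: {D1} | {D2} | {D3}
V(D1) = t^(-7/2) - t^(-5/2) + t^(-3/2) - 2t^(-1/2) - t^(3/2)  (w +1, c 7, <D> = A^-3 + 2A^5 - A^9 + A^13 - A^17)
V(D2) = -t^(-5/2) - t^(-1/2)  (w +1, c 9, <D> = A^5 + A^13)
V(D3) = -t^(1/2) - t^(3/2) - t^(5/2) + t^(9/2)  [9 crossings, <D> = -A^-3 + A^5 + A^9 + A^13, w = +5]
why: 3 values of V(t) split the 3 diagrams


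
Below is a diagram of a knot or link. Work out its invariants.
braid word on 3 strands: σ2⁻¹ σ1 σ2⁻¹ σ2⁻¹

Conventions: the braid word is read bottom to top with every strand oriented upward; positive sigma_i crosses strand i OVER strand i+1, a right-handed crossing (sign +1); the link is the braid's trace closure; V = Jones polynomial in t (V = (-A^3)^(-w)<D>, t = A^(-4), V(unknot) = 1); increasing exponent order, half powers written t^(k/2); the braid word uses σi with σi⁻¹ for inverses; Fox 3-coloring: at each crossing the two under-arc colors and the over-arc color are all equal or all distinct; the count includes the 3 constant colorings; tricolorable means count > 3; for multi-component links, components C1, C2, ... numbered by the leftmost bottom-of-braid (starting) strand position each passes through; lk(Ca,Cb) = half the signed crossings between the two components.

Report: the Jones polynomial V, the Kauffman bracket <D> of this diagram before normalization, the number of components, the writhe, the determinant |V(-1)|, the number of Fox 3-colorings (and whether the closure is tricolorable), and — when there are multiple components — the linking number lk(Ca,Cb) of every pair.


V = -t^-4 + t^-3 + t^-1
<D> = A^-2 + A^6 - A^10 (w = -2)
1 component over 4 crossings, w = -2
9 Fox colorings among 3^4, |V(-1)| = 3: tricolorable
why: w = -2 shifts under R1 moves; the (-A^3)^(2) factor cancels that in V


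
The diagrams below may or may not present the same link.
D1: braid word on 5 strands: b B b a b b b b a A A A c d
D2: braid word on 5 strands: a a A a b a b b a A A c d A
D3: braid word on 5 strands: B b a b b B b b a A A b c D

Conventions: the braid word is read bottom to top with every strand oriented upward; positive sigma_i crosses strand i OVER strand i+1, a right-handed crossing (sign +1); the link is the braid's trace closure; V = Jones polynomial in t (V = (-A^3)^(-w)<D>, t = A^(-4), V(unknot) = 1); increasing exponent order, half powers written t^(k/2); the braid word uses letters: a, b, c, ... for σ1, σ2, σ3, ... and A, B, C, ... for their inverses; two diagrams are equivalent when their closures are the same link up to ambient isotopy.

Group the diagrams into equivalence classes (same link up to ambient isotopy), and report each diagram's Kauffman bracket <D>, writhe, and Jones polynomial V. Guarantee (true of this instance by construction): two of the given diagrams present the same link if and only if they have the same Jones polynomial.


equivalence classes: {D1, D2, D3}
D1 (bracket -A^2 + A^6 + A^14; 14 crossings at w = +6): V = t + t^3 - t^4
V(D2) = t + t^3 - t^4  (w +6, c 14, <D> = -A^2 + A^6 + A^14)
V(D3) = t + t^3 - t^4  (w +4, c 14, <D> = -A^-4 + 1 + A^8)
observation: one V(t) for all 3 diagrams — one class (guaranteed)


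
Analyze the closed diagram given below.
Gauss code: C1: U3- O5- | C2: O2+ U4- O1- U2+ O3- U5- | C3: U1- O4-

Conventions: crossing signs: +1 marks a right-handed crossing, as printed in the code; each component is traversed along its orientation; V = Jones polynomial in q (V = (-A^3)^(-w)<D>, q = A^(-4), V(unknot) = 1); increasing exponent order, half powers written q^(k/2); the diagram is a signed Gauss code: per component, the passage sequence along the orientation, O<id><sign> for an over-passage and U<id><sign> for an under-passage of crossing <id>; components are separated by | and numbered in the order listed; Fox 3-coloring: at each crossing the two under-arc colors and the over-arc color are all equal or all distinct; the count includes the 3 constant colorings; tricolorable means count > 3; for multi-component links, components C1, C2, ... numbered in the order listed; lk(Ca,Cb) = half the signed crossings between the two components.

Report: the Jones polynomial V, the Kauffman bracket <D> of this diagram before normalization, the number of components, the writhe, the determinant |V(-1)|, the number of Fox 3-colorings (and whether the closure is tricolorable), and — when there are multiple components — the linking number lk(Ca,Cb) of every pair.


V(q) = q^-5 + 2q^-3 + q^-1
bracket: -A^-5 - 2A^3 - A^11, w = -3
3 components, writhe -3, over 5 crossings
lk(C1,C2) = -1
linking number lk(C1,C3) = 0
lk(C2,C3): -1
det 4, colorings 3 of 3^5 — not tricolorable
observation: span 4 respects span(V) <= c + mu - 1 = 7 for this 3-component diagram


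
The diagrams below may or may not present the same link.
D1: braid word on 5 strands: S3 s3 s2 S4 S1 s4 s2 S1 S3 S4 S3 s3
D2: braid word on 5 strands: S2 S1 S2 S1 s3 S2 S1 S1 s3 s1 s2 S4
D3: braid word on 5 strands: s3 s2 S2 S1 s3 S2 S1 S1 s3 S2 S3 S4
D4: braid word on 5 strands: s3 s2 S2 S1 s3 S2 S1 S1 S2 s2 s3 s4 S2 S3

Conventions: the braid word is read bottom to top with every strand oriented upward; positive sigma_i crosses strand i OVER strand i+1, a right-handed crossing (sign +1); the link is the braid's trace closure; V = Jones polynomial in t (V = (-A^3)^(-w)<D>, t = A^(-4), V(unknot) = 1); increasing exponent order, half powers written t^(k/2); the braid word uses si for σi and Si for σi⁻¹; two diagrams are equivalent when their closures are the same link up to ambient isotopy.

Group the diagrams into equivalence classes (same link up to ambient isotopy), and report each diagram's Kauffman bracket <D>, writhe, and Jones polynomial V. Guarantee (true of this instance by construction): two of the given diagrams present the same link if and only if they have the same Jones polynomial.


grouping into links: {D1} | {D2, D3, D4}
V(D1) = t^-2 - t^-1 + 1 - t + t^2  (w -2, c 12, <D> = A^-14 - A^-10 + A^-6 - A^-2 + A^2)
D2 (bracket A^-16 - A^-12 + 2A^-8 - 2A^-4 + 2 - 2A^4 + A^8; 12 crossings at w = -4): V = t^-5 - 2t^-4 + 2t^-3 - 2t^-2 + 2t^-1 - 1 + t
V(D3) = t^-5 - 2t^-4 + 2t^-3 - 2t^-2 + 2t^-1 - 1 + t  (w -4, c 12, <D> = A^-16 - A^-12 + 2A^-8 - 2A^-4 + 2 - 2A^4 + A^8)
V(D4) = t^-5 - 2t^-4 + 2t^-3 - 2t^-2 + 2t^-1 - 1 + t  (w -2, c 14, <D> = A^-10 - A^-6 + 2A^-2 - 2A^2 + 2A^6 - 2A^10 + A^14)
why: 2 values of V(t) split the 4 diagrams


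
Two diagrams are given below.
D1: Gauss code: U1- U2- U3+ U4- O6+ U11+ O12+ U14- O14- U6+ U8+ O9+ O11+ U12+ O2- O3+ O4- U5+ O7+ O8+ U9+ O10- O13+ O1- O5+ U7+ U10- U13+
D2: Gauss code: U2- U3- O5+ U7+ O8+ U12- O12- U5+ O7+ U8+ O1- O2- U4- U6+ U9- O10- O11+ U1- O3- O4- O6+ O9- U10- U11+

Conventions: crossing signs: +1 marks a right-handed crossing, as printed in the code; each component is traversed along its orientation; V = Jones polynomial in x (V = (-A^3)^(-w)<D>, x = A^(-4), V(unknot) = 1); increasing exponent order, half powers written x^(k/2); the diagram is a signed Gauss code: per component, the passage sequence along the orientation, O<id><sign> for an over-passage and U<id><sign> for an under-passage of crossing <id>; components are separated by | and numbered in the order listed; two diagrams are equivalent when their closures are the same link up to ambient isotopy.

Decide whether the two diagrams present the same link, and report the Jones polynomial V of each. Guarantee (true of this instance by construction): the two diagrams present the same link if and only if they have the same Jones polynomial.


equivalent: no
D1 (bracket -A^-16 + A^-12 - A^-8 + A^-4 + A^4; 14 crossings at w = +4): V = x^2 + x^4 - x^5 + x^6 - x^7
D2 (bracket -A^-18 + A^-14 - A^-10 + 3A^-6 - A^-2 + A^2 - A^6; 12 crossings at w = -2): V = -x^-3 + x^-2 - x^-1 + 3 - x + x^2 - x^3
key observation: 2 values of V(x) split the 2 diagrams


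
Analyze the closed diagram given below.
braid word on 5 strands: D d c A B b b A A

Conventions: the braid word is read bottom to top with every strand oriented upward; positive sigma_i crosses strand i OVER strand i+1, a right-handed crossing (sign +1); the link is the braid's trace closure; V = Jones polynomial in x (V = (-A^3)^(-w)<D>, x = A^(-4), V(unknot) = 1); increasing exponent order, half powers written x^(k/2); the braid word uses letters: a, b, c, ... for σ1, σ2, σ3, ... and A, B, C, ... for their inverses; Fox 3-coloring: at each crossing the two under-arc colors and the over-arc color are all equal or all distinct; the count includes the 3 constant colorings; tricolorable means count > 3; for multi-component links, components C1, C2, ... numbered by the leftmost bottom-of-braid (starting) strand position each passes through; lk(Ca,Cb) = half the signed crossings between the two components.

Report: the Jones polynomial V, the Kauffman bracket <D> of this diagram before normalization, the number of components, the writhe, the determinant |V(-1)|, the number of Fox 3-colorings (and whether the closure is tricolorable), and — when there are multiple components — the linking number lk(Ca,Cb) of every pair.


V = x^(-9/2) - x^(-5/2) - x^(-3/2) - x^(-1/2)
<D> = A^-1 + A^3 + A^7 - A^15 (w = -1)
2 components over 9 crossings, w = -1
lk(C1,C2): 0
27 Fox colorings among 3^10, |V(-1)| = 0: tricolorable
why: summing lk over 1 pair gives 0


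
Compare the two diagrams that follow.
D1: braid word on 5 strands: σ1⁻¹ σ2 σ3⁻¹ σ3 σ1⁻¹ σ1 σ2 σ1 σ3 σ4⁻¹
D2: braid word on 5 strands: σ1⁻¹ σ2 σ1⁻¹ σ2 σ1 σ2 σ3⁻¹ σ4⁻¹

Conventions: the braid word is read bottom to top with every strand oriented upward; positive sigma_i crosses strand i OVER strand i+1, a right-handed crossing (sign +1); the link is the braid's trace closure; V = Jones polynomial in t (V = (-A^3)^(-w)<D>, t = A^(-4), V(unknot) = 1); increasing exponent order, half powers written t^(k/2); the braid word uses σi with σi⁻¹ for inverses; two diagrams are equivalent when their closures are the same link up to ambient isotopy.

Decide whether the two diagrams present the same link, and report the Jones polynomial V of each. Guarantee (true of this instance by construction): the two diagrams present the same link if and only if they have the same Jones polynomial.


same link: yes
V(D1) = 1 + t + t^2 + t^3  [10 crossings, <D> = A^-6 + A^-2 + A^2 + A^6, w = +2]
D2 (bracket A^-12 + A^-8 + A^-4 + 1; 8 crossings at w = 0): V = 1 + t + t^2 + t^3
note: from 10 to 8 crossings by R-moves: one link, two diagrams


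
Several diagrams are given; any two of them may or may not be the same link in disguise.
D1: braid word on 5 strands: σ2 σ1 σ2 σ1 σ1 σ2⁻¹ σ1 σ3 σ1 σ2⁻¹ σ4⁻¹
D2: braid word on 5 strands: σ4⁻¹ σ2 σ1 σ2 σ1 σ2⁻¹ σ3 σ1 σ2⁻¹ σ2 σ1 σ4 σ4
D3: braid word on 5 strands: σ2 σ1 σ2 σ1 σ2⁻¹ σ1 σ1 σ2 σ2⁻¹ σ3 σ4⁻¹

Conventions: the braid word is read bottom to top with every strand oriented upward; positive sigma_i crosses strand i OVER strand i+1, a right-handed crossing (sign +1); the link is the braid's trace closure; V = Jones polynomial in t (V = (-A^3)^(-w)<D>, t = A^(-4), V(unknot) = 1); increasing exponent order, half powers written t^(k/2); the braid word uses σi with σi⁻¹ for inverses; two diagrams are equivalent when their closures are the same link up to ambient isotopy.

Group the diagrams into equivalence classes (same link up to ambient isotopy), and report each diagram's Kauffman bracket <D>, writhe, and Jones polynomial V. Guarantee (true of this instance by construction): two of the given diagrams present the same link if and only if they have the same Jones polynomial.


equivalence classes: {D1, D2, D3}
D1 (bracket -A^-11 + A^-7 - A^-3 + 2A + A^9; 11 crossings at w = +5): V = -t^(3/2) - 2t^(7/2) + t^(9/2) - t^(11/2) + t^(13/2)
D2 (bracket -A^-5 + A^-1 - A^3 + 2A^7 + A^15; 13 crossings at w = +7): V = -t^(3/2) - 2t^(7/2) + t^(9/2) - t^(11/2) + t^(13/2)
V(D3) = -t^(3/2) - 2t^(7/2) + t^(9/2) - t^(11/2) + t^(13/2)  [11 crossings, <D> = -A^-11 + A^-7 - A^-3 + 2A + A^9, w = +5]
key observation: all 3 diagrams share one V(t), hence one class


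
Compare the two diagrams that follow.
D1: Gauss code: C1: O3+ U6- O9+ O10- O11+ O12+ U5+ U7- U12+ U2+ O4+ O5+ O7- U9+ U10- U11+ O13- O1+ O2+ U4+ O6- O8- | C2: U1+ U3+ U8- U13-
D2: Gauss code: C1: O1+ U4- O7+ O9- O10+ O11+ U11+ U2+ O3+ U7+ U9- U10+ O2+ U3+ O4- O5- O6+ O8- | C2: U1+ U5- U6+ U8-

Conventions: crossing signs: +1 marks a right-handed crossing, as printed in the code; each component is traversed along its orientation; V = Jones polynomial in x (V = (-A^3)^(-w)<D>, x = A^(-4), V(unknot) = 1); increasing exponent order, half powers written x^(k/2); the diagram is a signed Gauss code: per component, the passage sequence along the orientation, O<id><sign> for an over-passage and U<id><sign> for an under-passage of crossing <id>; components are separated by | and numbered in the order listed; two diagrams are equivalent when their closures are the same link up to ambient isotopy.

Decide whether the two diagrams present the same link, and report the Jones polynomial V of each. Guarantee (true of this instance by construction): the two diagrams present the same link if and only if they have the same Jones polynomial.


equivalent: yes
V(D1) = -x^(1/2) - x^(3/2) - x^(5/2) + x^(9/2)  (w +3, c 13, <D> = -A^-9 + A^-1 + A^3 + A^7)
D2 (bracket -A^-9 + A^-1 + A^3 + A^7; 11 crossings at w = +3): V = -x^(1/2) - x^(3/2) - x^(5/2) + x^(9/2)
why: all 2 diagrams share one V(x), hence one class


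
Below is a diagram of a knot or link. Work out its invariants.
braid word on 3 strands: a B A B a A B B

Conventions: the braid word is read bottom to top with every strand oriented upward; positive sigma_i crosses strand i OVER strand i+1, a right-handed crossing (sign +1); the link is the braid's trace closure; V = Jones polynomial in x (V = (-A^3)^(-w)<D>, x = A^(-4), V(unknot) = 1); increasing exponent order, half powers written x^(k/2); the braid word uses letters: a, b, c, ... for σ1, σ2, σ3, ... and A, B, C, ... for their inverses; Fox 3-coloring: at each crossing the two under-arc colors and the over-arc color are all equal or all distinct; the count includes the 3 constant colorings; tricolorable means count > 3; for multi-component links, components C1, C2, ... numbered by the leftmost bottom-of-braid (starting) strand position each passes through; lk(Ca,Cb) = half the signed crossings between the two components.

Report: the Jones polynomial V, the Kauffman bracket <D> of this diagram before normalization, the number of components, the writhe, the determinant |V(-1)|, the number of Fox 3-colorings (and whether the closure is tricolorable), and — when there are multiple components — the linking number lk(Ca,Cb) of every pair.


V(x) = -x^-4 + x^-3 + x^-1
bracket: A^-8 + 1 - A^4, w = -4
1 component, writhe -4, over 8 crossings
det 3, colorings 9 of 3^8 — tricolorable
observation: the span of V is 3, forcing >= 3 crossings in any diagram


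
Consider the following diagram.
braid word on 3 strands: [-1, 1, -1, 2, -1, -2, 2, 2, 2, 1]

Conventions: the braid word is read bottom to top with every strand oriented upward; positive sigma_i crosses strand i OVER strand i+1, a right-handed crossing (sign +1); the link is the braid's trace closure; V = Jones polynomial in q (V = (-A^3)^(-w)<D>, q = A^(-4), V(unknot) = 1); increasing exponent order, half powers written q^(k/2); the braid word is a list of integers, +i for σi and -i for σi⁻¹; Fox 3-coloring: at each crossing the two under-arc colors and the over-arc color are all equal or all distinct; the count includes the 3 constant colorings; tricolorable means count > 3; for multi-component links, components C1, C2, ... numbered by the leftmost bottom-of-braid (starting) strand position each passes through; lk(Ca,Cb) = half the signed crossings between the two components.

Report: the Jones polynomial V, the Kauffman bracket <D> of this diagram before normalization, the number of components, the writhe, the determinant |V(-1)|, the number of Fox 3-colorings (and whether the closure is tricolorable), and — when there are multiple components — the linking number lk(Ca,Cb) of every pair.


Jones polynomial: V(q) = q + q^3 - q^4
<D> = -A^-10 + A^-6 + A^2; writhe +2
components 1, writhe +2 (10 crossings)
3-colorings: 9 of 3^10, det 3 — tricolorable
note: w = +2 (over 10 crossings) is diagram-only; (-A^3)^(-2) removes it from V


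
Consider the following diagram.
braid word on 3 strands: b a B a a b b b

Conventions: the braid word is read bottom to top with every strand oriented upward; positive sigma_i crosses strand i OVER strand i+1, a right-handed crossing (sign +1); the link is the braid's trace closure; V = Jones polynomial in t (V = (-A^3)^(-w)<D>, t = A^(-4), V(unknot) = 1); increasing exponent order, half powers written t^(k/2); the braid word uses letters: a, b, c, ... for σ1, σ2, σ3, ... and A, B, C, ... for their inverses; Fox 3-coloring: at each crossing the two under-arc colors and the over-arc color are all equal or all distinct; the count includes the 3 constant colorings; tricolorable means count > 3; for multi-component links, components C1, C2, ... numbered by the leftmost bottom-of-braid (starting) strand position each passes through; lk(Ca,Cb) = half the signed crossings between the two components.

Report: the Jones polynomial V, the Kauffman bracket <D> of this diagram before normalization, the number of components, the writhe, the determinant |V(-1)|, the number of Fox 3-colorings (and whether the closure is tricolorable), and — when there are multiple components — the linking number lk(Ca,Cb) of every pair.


Jones polynomial: V(t) = t^2 - t^3 + 3t^4 - 3t^5 + 3t^6 - 3t^7 + 2t^8 - t^9
<D> = -A^-18 + 2A^-14 - 3A^-10 + 3A^-6 - 3A^-2 + 3A^2 - A^6 + A^10; writhe +6
components 1, writhe +6 (8 crossings)
3-colorings: 3 of 3^8, det 17 — not tricolorable
note: w = +6 (over 8 crossings) is diagram-only; (-A^3)^(-6) removes it from V


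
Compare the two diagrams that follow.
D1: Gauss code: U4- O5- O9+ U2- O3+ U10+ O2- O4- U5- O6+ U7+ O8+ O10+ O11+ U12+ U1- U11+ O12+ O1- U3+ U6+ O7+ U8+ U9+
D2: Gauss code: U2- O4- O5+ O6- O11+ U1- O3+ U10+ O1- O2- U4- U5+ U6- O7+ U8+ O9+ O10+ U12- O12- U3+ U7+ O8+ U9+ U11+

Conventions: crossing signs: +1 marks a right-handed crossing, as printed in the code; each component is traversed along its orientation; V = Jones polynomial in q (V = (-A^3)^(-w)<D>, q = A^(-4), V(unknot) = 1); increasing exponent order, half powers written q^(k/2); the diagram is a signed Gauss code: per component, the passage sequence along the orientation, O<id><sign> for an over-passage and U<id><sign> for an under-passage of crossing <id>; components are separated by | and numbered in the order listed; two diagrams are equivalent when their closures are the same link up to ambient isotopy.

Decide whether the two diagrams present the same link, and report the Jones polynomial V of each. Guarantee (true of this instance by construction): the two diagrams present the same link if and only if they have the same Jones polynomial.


equivalent: yes
V(D1) = q^-1 - 2 + 3q - 3q^2 + 4q^3 - 3q^4 + 2q^5 - q^6  (w +4, c 12, <D> = -A^-12 + 2A^-8 - 3A^-4 + 4 - 3A^4 + 3A^8 - 2A^12 + A^16)
V(D2) = q^-1 - 2 + 3q - 3q^2 + 4q^3 - 3q^4 + 2q^5 - q^6  [12 crossings, <D> = -A^-18 + 2A^-14 - 3A^-10 + 4A^-6 - 3A^-2 + 3A^2 - 2A^6 + A^10, w = +2]
key observation: one V(q) for all 2 diagrams — one class (guaranteed)


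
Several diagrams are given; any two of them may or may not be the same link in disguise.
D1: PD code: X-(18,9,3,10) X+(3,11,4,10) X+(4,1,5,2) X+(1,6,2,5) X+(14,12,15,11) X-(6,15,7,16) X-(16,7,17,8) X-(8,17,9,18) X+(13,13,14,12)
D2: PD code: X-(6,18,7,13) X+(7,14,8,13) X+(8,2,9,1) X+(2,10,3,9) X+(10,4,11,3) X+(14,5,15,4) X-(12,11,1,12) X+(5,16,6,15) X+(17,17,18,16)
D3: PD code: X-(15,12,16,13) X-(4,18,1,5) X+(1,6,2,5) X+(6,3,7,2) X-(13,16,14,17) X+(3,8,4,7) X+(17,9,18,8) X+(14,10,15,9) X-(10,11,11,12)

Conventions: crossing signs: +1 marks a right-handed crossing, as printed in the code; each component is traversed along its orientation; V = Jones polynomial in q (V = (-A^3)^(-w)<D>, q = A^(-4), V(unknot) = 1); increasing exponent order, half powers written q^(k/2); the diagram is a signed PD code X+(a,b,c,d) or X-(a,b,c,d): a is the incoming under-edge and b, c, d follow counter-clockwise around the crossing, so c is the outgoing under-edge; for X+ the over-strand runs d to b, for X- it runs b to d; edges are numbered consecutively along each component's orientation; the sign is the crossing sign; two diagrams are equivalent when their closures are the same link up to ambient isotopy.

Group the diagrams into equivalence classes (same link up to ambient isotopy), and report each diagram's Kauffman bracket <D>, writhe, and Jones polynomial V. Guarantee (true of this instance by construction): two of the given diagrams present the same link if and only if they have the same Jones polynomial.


classes: {D1} | {D2} | {D3}
V(D1) = q^(-7/2) - q^(-5/2) + q^(-3/2) - 2q^(-1/2) - q^(3/2)  [9 crossings, <D> = A^-3 + 2A^5 - A^9 + A^13 - A^17, w = +1]
V(D2) = -q^(3/2) - 2q^(7/2) + q^(9/2) - q^(11/2) + q^(13/2)  [9 crossings, <D> = -A^-11 + A^-7 - A^-3 + 2A + A^9, w = +5]
V(D3) = -q^(1/2) - q^(5/2)  (w +1, c 9, <D> = A^-7 + A)
insight: V(q) takes 3 values over 3 diagrams, fixing the grouping


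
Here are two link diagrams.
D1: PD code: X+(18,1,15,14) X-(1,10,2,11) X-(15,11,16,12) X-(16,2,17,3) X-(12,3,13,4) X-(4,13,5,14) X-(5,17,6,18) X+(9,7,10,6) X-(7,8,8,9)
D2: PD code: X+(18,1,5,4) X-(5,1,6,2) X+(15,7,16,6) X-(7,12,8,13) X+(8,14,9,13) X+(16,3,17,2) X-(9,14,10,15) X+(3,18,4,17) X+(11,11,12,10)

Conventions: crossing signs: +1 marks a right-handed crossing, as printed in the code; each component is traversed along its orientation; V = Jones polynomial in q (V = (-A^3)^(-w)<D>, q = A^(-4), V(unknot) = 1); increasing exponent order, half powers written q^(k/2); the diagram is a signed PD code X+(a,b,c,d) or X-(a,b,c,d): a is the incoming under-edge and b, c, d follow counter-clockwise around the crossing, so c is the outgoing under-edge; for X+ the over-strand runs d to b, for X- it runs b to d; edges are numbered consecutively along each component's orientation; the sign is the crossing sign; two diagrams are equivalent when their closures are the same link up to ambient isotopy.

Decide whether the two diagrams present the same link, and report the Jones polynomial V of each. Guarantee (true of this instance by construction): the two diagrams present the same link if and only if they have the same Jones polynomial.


same link: no
V(D1) = q^(-13/2) - q^(-11/2) + q^(-9/2) - 2q^(-7/2) - q^(-3/2)  [9 crossings, <D> = A^-9 + 2A^-1 - A^3 + A^7 - A^11, w = -5]
V(D2) = -q^(1/2) - q^(5/2)  [9 crossings, <D> = A^-1 + A^7, w = +3]
insight: 2 values of V(q) split the 2 diagrams


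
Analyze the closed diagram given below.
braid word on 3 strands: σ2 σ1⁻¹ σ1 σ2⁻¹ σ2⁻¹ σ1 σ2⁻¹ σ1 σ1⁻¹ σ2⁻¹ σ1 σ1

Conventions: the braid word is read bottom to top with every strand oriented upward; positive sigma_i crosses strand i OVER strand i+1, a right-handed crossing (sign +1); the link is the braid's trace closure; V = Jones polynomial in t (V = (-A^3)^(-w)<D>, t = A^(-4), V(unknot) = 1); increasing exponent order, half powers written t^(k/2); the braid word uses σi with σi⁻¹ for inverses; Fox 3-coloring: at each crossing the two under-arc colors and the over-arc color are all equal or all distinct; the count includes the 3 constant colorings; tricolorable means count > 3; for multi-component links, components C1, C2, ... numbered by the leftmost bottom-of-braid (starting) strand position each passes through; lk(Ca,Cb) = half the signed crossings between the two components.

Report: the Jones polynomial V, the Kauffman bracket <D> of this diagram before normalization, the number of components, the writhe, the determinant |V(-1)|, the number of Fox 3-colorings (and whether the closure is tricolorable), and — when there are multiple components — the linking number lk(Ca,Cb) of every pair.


V = -t^-3 + 2t^-2 - 2t^-1 + 3 - 2t + 2t^2 - t^3
<D> = -A^-12 + 2A^-8 - 2A^-4 + 3 - 2A^4 + 2A^8 - A^12 (w = 0)
1 component over 12 crossings, w = 0
3 Fox colorings among 3^12, |V(-1)| = 13: not tricolorable
why: w = 0 (over 12 crossings) is diagram-only; (-A^3)^(0) removes it from V


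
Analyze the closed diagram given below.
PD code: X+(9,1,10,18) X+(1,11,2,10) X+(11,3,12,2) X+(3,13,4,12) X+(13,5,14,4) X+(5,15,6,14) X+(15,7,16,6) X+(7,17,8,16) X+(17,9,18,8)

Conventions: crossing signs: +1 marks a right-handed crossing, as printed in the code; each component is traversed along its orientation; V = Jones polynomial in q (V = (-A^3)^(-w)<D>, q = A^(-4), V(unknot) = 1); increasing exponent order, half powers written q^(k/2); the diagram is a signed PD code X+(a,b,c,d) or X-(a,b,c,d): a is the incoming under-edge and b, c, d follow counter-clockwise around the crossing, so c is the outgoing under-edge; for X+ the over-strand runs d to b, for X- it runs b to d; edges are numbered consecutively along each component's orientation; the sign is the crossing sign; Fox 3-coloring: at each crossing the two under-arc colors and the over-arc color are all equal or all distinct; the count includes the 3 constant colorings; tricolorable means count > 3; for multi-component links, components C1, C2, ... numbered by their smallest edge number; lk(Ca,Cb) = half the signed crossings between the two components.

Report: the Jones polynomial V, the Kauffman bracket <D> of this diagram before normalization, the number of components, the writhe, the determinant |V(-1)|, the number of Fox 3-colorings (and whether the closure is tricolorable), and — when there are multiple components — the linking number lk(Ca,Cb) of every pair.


Jones polynomial: V(q) = q^4 + q^6 - q^7 + q^8 - q^9 + q^10 - q^11 + q^12 - q^13
<D> = A^-25 - A^-21 + A^-17 - A^-13 + A^-9 - A^-5 + A^-1 - A^3 - A^11; writhe +9
components 1, writhe +9 (9 crossings)
3-colorings: 9 of 3^9, det 9 — tricolorable
note: w = +9 shifts under R1 moves; the (-A^3)^(-9) factor cancels that in V


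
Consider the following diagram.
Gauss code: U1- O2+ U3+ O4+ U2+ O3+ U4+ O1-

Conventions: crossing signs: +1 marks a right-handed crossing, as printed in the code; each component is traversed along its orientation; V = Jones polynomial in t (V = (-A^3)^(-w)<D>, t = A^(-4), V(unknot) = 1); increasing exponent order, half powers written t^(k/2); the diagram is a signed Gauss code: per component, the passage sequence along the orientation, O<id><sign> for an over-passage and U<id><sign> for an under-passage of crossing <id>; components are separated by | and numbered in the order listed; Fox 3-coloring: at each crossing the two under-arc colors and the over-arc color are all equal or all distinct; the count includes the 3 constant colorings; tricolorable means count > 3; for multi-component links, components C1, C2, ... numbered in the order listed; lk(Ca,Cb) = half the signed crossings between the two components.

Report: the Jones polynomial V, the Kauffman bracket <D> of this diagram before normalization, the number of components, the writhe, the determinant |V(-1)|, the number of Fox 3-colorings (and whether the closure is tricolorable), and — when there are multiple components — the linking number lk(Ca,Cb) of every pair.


V(t) = t + t^3 - t^4
bracket: -A^-10 + A^-6 + A^2, w = +2
1 component, writhe +2, over 4 crossings
det 3, colorings 9 of 3^4 — tricolorable
observation: det 3 = |V(-1)|; divisible by 3, so tricolorable


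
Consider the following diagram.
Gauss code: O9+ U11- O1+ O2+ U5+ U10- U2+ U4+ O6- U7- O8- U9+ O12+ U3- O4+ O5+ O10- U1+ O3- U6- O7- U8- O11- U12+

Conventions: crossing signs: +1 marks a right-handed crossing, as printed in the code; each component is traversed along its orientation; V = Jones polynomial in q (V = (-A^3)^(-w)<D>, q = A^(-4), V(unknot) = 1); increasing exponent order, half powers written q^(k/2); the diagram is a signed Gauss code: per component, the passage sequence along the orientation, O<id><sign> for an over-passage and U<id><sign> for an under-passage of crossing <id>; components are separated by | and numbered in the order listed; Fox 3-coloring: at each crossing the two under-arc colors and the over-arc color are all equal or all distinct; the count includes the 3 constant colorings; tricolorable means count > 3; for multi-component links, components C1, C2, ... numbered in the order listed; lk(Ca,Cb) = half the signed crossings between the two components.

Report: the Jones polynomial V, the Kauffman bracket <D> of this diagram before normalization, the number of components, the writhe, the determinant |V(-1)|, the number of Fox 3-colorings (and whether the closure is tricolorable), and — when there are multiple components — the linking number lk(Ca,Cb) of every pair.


V = -q^-6 + 3q^-5 - 4q^-4 + 6q^-3 - 7q^-2 + 6q^-1 - 5 + 4q - 2q^2 + q^3
<D> = A^-12 - 2A^-8 + 4A^-4 - 5 + 6A^4 - 7A^8 + 6A^12 - 4A^16 + 3A^20 - A^24 (w = 0)
1 component over 12 crossings, w = 0
9 Fox colorings among 3^12, |V(-1)| = 39: tricolorable
why: |V(-1)| = 39: so tricolorable, since 3 divides 39


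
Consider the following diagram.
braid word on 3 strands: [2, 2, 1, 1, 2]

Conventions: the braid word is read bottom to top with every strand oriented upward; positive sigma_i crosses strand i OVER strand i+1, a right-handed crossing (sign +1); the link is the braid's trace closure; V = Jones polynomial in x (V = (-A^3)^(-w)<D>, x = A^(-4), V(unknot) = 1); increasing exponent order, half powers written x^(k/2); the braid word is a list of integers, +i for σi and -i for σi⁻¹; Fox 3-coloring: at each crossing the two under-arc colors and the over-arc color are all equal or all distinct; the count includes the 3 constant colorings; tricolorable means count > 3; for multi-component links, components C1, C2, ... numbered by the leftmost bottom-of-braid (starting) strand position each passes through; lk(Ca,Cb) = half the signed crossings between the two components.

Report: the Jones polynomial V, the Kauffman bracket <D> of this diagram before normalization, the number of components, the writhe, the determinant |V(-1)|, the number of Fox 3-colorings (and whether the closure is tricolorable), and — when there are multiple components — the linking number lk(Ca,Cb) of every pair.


V = -x^(3/2) - 2x^(7/2) + x^(9/2) - x^(11/2) + x^(13/2)
<D> = -A^-11 + A^-7 - A^-3 + 2A + A^9 (w = +5)
2 components over 5 crossings, w = +5
lk(C1,C2): +1
9 Fox colorings among 3^5, |V(-1)| = 6: tricolorable
why: |V(-1)| = 6: so tricolorable, since 3 divides 6


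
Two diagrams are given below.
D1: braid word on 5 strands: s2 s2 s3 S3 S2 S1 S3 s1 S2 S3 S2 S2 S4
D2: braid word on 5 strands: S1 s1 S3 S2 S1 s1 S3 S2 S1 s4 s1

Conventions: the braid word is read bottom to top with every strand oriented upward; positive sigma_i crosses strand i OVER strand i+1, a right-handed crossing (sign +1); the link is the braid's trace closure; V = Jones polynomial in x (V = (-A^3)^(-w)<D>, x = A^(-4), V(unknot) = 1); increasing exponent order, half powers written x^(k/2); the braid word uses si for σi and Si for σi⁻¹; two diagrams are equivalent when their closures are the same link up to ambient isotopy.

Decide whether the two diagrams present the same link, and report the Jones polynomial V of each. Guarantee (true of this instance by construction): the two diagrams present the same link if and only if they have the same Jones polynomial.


equivalent: yes
V(D1) = x^(-9/2) - x^(-5/2) - x^(-3/2) - x^(-1/2)  (w -5, c 13, <D> = A^-13 + A^-9 + A^-5 - A^3)
V(D2) = x^(-9/2) - x^(-5/2) - x^(-3/2) - x^(-1/2)  [11 crossings, <D> = A^-7 + A^-3 + A - A^9, w = -3]
key observation: one V(x) for all 2 diagrams — one class (guaranteed)


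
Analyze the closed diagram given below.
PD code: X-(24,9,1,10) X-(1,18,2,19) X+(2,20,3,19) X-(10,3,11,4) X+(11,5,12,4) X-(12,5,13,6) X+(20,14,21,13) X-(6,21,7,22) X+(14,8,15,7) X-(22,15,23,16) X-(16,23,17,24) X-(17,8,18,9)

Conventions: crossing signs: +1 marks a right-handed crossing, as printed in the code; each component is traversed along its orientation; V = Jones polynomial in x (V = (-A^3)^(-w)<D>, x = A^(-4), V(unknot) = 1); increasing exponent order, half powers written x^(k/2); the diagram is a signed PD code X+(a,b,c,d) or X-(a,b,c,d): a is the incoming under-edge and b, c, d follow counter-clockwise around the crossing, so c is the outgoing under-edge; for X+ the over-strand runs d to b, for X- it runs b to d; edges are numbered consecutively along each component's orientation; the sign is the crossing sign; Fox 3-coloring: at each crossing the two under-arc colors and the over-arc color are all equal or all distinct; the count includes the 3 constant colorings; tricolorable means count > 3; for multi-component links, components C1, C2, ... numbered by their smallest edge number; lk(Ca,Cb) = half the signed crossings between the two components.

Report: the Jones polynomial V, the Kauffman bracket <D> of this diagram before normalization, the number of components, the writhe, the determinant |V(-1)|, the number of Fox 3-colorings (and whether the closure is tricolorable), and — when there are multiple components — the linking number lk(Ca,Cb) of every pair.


V(x) = -x^-6 + x^-5 - x^-4 + 2x^-3 - x^-2 + x^-1
bracket: A^-8 - A^-4 + 2 - A^4 + A^8 - A^12, w = -4
1 component, writhe -4, over 12 crossings
det 7, colorings 3 of 3^12 — not tricolorable
observation: w = -4 (over 12 crossings) is diagram-only; (-A^3)^(4) removes it from V
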